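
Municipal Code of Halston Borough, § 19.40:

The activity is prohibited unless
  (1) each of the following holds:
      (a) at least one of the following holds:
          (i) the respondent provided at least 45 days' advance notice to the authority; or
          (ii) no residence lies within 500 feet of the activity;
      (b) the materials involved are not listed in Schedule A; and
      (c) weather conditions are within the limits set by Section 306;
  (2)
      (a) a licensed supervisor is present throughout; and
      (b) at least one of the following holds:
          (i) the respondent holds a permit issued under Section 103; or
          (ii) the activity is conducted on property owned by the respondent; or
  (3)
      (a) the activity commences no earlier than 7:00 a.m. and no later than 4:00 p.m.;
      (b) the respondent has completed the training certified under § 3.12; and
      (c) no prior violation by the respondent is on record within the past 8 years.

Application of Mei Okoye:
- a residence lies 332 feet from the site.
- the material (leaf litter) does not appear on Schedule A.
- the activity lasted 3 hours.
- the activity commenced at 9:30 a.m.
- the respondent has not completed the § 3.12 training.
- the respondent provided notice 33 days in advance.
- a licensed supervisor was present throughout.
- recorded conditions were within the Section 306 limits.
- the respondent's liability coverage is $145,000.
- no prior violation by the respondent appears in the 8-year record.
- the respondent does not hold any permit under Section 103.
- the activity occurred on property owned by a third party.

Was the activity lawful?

(i) ≥45 days' notice — not satisfied.
(ii) no residence in 500 ft — fails.
So (a) is not satisfied (F OR F).
(b) not (Schedule A material) — met.
(c) weather ok — holds.
So (1) is not satisfied (F AND T AND T).
(a) supervisor present — met.
(i) holds permit — fails.
(ii) own property — not met.
(b) = F OR F = false.
(2): T AND F → false.
(a) start within hours — met.
(b) training certified — not met.
(c) no prior violation — satisfied.
(3) = T AND F AND T = false.
Overall = F OR F OR F = false.

No — unlawful.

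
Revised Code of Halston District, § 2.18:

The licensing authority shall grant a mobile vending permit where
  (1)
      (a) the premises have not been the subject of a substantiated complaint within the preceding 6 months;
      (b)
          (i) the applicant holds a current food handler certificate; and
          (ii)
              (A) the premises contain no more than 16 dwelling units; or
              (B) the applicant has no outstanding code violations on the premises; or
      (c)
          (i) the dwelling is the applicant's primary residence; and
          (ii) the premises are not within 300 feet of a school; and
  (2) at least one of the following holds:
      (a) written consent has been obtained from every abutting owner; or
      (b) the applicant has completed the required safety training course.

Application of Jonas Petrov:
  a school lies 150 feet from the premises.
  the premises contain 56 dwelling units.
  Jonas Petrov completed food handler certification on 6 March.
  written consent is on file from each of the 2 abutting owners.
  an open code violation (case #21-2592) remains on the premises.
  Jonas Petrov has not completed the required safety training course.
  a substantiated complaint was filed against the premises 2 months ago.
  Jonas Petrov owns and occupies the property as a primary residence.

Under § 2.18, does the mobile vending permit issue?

No — denied.

(a) no complaint in 6 mo. — fails.
(i) food handler cert. — satisfied.
(A) ≤ 16 units — not satisfied.
(B) no code violations — fails.
(ii): F OR F → false.
(b): T AND F → false.
(i) primary residence — met.
(ii) ≥300 ft from school — not satisfied.
(c): T AND F → false.
(1): F OR F OR F → false.
(a) all abutters consent — satisfied.
(b) safety training — not met.
(2): T OR F → true.
Overall = F AND T = false.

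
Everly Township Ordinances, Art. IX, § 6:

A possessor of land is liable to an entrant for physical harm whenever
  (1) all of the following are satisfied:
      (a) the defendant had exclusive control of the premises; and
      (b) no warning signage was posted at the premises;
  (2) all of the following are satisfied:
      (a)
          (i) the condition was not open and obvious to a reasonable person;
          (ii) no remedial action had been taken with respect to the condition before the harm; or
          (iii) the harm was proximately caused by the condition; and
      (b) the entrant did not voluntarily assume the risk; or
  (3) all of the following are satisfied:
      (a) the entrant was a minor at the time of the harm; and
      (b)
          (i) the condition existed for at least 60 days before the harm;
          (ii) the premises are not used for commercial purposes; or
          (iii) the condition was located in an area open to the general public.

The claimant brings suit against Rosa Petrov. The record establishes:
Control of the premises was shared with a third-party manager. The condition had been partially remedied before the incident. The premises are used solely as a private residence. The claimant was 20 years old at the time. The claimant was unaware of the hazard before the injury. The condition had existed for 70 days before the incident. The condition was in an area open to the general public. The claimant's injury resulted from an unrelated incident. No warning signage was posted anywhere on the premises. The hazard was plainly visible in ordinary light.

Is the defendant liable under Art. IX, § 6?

(a) exclusive control — fails.
(b) no signage posted — satisfied.
(1) = F AND T = false.
(i) not open/obvious — not met.
(ii) no remedial action — fails.
(iii) proximate cause — not satisfied.
(a) = F OR F OR F = false.
(b) no assumed risk — met.
(2): F AND T → false.
(a) entrant a minor — fails.
(i) condition ≥60 days old — met.
(ii) not (commercial use) — holds.
(iii) public area — holds.
(b) = T OR T OR T = true.
So (3) is not satisfied (F AND T).
Overall: F OR F OR F → false.

No — not liable.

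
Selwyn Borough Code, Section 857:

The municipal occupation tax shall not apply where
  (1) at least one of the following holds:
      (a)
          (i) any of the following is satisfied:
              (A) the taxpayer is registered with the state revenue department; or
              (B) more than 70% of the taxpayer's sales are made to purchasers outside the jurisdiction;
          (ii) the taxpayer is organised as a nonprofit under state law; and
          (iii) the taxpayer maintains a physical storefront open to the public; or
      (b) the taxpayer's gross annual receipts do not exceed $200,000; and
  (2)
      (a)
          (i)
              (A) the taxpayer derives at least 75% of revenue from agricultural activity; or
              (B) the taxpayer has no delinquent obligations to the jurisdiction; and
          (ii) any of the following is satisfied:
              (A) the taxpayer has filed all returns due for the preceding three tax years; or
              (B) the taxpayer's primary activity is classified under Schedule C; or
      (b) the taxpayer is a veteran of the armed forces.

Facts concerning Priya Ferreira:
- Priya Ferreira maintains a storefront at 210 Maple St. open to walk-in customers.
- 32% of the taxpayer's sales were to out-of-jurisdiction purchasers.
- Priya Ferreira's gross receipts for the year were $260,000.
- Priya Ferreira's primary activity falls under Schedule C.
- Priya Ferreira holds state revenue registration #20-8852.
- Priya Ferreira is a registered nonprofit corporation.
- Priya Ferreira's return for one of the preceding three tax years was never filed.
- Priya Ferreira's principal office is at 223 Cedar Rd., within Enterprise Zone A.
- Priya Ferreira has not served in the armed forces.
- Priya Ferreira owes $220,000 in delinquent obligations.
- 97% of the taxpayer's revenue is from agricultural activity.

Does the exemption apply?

Yes — exempt.

(A) state-registered — satisfied.
(B) >70% out-of-jur. sales — not satisfied.
So (i) is satisfied (T OR F).
(ii) nonprofit — satisfied.
(iii) has storefront — holds.
(a) = T AND T AND T = true.
(b) receipts ≤ $200,000 — fails.
(1) = T OR F = true.
(A) ≥75% agricultural — holds.
(B) no delinquency — fails.
(i) = T OR F = true.
(A) returns current — not satisfied.
(B) Schedule C activity — satisfied.
(ii): F OR T → true.
So (a) is satisfied (T AND T).
(b) veteran — not satisfied.
So (2) is satisfied (T OR F).
Overall: T AND T → true.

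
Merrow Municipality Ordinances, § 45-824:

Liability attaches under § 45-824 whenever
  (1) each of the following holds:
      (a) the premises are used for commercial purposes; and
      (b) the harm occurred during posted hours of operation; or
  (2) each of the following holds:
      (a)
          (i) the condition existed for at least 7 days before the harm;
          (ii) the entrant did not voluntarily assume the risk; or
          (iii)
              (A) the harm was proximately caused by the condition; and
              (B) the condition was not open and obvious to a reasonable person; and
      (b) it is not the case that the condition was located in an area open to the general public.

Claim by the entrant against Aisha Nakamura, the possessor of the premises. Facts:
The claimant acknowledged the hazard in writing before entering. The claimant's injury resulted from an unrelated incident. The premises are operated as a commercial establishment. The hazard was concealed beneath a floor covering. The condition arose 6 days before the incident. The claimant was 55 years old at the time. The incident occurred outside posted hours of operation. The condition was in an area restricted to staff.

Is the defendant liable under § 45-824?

(a) commercial use — met.
(b) during posted hours — not satisfied.
(1) = T AND F = false.
(i) condition ≥7 days old — not met.
(ii) no assumed risk — fails.
(A) proximate cause — not satisfied.
(B) not open/obvious — satisfied.
(iii): F AND T → false.
(a) = F OR F OR F = false.
(b) not (public area) — met.
(2): F AND T → false.
So Overall is not satisfied (F OR F).

No — not liable.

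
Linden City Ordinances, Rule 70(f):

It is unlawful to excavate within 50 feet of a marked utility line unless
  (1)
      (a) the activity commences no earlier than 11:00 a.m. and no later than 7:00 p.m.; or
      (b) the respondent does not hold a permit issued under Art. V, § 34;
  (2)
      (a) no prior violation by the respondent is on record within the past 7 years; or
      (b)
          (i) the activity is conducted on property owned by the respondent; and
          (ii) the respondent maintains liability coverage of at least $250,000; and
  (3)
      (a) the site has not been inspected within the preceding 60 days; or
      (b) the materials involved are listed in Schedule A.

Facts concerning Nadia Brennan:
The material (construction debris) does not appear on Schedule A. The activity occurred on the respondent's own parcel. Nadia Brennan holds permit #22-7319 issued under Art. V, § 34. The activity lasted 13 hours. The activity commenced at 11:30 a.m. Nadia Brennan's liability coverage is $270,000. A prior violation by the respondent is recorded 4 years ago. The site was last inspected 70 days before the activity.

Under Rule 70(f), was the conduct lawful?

Yes — lawful.

(a) start within hours — satisfied.
(b) not (holds permit) — not satisfied.
(1): T OR F → true.
(a) no prior violation — not satisfied.
(i) own property — met.
(ii) coverage ≥ $250,000 — satisfied.
(b): T AND T → true.
So (2) is satisfied (F OR T).
(a) not (site inspected) — holds.
(b) Schedule A material — not satisfied.
(3) = T OR F = true.
Overall = T AND T AND T = true.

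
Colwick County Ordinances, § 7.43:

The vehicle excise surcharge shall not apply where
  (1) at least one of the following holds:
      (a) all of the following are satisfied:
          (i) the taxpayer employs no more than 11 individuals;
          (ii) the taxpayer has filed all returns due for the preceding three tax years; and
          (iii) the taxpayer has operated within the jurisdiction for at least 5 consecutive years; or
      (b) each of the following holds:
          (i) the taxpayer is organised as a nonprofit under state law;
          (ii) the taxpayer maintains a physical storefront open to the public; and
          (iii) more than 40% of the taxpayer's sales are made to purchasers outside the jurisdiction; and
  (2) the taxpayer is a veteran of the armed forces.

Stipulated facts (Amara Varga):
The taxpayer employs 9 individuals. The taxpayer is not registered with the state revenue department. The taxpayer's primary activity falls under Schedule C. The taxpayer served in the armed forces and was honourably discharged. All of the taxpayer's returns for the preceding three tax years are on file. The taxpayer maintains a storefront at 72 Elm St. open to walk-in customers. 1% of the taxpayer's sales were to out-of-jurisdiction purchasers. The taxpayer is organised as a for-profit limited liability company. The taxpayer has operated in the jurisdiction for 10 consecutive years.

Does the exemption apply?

Yes — exempt.

(i) ≤ 11 employees — holds.
(ii) returns current — holds.
(iii) ≥ 5 yrs in jurisdiction — holds.
(a) = T AND T AND T = true.
(i) nonprofit — not satisfied.
(ii) has storefront — holds.
(iii) >40% out-of-jur. sales — fails.
So (b) is not satisfied (F AND T AND F).
(1): T OR F → true.
(2) veteran — satisfied.
Overall: T AND T → true.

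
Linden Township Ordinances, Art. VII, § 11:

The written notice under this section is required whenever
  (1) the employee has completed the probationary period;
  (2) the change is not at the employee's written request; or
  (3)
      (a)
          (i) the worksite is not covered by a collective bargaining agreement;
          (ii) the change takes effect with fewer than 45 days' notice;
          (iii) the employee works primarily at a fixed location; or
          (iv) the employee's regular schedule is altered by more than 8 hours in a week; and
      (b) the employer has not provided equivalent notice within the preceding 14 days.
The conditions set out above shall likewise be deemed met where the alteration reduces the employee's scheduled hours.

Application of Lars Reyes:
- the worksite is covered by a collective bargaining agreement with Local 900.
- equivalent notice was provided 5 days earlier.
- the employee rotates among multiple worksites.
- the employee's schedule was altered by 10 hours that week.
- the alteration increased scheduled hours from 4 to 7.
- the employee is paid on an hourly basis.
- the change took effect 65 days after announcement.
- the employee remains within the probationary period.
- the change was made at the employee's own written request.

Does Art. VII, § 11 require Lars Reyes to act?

No — not required.

(1) past probation — not satisfied.
(2) not employee-requested — not met.
(i) no CBA — not satisfied.
(ii) < 45 days' notice — not satisfied.
(iii) fixed location — not satisfied.
(iv) schedule shift > 8h — holds.
(a) = F OR F OR F OR T = true.
(b) no recent notice — fails.
So (3) is not satisfied (T AND F).
Overall: F OR F OR F → false.
Exception (hours reduced) — not satisfied.
Result: main false OR exception false → false.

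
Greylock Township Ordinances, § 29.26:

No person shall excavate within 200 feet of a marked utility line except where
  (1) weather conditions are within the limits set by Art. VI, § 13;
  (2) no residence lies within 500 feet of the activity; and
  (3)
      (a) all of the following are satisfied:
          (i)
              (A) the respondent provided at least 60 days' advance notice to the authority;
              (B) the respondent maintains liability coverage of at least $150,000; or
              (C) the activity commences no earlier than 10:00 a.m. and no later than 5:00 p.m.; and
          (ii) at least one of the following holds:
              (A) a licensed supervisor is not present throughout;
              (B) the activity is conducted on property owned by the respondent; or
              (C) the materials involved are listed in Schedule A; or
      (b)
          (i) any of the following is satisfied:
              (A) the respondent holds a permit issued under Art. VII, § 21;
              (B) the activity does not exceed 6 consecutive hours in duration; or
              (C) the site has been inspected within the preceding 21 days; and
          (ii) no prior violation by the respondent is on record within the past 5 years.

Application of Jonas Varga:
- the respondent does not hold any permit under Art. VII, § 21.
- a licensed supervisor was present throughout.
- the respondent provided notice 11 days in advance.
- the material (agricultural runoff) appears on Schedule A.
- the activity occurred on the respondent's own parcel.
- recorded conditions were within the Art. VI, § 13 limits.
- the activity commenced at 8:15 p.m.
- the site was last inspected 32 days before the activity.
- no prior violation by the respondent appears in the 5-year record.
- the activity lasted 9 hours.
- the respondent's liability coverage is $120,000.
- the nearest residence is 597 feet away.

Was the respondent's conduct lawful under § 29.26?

No — unlawful.

(1) weather ok — holds.
(2) no residence in 500 ft — holds.
(A) ≥60 days' notice — fails.
(B) coverage ≥ $150,000 — fails.
(C) start within hours — not satisfied.
(i): F OR F OR F → false.
(A) not (supervisor present) — not satisfied.
(B) own property — met.
(C) Schedule A material — met.
(ii) = F OR T OR T = true.
(a) = F AND T = false.
(A) holds permit — not satisfied.
(B) ≤ 6 hrs duration — not satisfied.
(C) site inspected — not satisfied.
(i) = F OR F OR F = false.
(ii) no prior violation — satisfied.
So (b) is not satisfied (F AND T).
(3) = F OR F = false.
Overall: T AND T AND F → false.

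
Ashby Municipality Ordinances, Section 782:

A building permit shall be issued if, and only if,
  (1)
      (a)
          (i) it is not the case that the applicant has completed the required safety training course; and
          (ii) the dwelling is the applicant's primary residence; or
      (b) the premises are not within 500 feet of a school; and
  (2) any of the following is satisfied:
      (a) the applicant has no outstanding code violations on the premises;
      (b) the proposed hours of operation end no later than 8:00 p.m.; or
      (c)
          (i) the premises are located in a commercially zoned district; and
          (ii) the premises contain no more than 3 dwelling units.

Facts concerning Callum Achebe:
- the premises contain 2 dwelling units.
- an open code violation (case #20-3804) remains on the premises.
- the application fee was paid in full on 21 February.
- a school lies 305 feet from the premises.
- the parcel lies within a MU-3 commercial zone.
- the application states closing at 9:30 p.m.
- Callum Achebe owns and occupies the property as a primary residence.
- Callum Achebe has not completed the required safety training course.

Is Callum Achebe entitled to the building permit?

Yes — granted.

(i) not (safety training) — holds.
(ii) primary residence — met.
(a) = T AND T = true.
(b) ≥500 ft from school — not satisfied.
(1) = T OR F = true.
(a) no code violations — not satisfied.
(b) closes by 8 p.m. — not satisfied.
(i) commercially zoned — holds.
(ii) ≤ 3 units — satisfied.
So (c) is satisfied (T AND T).
So (2) is satisfied (F OR F OR T).
Overall: T AND T → true.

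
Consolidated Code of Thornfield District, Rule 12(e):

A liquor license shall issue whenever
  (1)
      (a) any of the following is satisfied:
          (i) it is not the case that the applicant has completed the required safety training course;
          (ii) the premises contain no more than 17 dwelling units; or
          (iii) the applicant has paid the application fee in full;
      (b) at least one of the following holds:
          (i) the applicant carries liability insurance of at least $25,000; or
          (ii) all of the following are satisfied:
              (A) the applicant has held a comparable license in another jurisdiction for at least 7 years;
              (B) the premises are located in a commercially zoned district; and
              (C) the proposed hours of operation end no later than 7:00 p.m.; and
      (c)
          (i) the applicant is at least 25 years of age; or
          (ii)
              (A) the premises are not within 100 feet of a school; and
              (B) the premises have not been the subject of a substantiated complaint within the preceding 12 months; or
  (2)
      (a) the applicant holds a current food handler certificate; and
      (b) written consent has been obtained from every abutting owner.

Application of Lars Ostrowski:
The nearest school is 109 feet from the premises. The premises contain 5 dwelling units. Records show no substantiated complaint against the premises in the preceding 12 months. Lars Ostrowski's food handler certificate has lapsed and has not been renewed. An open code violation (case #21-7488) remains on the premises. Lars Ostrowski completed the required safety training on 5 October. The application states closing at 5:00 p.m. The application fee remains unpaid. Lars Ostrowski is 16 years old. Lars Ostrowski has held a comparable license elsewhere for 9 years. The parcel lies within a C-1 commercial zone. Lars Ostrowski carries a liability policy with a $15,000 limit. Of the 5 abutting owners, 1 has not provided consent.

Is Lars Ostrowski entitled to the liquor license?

(i) not (safety training) — not satisfied.
(ii) ≤ 17 units — met.
(iii) fee paid — fails.
So (a) is satisfied (F OR T OR F).
(i) insurance ≥ $25,000 — not satisfied.
(A) prior license ≥ 7 yr — met.
(B) commercially zoned — satisfied.
(C) closes by 7 p.m. — met.
So (ii) is satisfied (T AND T AND T).
(b): F OR T → true.
(i) age ≥ 25 — fails.
(A) ≥100 ft from school — holds.
(B) no complaint in 12 mo. — holds.
(ii) = T AND T = true.
So (c) is satisfied (F OR T).
(1): T AND T AND T → true.
(a) food handler cert. — fails.
(b) all abutters consent — not met.
(2) = F AND F = false.
So Overall is satisfied (T OR F).

Yes — granted.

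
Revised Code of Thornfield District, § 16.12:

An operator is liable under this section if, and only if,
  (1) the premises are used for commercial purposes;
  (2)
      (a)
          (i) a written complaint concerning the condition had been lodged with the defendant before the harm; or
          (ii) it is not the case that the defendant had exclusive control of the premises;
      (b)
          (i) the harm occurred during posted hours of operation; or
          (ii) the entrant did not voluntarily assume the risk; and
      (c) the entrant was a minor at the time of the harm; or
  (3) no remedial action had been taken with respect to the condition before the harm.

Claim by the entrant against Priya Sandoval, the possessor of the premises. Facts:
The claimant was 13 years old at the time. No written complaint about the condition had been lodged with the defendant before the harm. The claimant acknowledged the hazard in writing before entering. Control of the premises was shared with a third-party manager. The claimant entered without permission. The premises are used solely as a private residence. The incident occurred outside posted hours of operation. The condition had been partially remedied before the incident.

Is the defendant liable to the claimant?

(1) commercial use — fails.
(i) complaint lodged — not met.
(ii) not (exclusive control) — satisfied.
So (a) is satisfied (F OR T).
(i) during posted hours — not satisfied.
(ii) no assumed risk — not met.
(b) = F OR F = false.
(c) entrant a minor — satisfied.
(2): T AND F AND T → false.
(3) no remedial action — not satisfied.
Overall: F OR F OR F → false.

No — not liable.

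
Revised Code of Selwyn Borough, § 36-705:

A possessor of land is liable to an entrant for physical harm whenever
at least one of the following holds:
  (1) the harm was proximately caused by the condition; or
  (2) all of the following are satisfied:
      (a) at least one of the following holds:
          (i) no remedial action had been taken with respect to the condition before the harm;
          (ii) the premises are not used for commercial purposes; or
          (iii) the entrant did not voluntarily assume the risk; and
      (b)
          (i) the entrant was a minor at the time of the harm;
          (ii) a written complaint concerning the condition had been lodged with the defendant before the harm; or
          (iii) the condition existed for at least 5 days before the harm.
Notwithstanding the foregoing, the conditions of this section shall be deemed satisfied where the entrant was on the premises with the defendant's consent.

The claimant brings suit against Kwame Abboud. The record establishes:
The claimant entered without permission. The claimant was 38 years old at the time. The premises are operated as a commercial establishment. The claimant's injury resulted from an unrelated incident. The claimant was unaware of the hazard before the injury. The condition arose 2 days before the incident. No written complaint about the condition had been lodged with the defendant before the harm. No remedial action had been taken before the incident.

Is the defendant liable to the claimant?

No — not liable.

(1) proximate cause — fails.
(i) no remedial action — satisfied.
(ii) not (commercial use) — not met.
(iii) no assumed risk — holds.
(a): T OR F OR T → true.
(i) entrant a minor — fails.
(ii) complaint lodged — not satisfied.
(iii) condition ≥5 days old — fails.
(b): F OR F OR F → false.
So (2) is not satisfied (T AND F).
Overall = F OR F = false.
Exception (consent to enter) — not satisfied.
Result: main false OR exception false → false.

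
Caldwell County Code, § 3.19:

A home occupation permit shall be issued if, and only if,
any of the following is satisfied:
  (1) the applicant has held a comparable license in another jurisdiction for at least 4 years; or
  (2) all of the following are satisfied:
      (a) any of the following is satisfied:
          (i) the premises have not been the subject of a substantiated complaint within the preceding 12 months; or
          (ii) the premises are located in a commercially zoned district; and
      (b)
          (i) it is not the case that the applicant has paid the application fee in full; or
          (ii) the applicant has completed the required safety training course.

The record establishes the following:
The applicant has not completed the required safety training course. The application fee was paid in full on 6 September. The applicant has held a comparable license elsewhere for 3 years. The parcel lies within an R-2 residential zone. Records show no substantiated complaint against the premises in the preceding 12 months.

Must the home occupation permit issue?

No — denied.

(1) prior license ≥ 4 yr — fails.
(i) no complaint in 12 mo. — met.
(ii) commercially zoned — not satisfied.
(a) = T OR F = true.
(i) not (fee paid) — not met.
(ii) safety training — not satisfied.
So (b) is not satisfied (F OR F).
(2) = T AND F = false.
Overall = F OR F = false.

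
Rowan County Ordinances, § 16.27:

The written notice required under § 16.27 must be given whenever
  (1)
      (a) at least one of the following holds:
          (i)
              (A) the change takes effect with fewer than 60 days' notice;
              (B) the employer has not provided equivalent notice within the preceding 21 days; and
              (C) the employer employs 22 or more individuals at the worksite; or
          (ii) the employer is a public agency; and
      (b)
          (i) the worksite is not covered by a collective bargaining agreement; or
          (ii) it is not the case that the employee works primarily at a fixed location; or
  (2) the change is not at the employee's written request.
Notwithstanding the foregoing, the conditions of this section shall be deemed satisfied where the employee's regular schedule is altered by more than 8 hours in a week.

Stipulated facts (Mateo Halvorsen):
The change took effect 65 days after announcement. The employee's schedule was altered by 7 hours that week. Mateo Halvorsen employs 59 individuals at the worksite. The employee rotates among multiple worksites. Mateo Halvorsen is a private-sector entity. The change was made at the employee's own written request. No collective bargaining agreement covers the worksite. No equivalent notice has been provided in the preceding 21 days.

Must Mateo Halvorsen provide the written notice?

No — not required.

(A) < 60 days' notice — not satisfied.
(B) no recent notice — met.
(C) ≥ 22 at site — holds.
(i) = F AND T AND T = false.
(ii) public agency — fails.
(a): F OR F → false.
(i) no CBA — holds.
(ii) not (fixed location) — met.
(b) = T OR T = true.
So (1) is not satisfied (F AND T).
(2) not employee-requested — not satisfied.
Overall = F OR F = false.
Exception (schedule shift > 8h) — not satisfied.
Result: main false OR exception false → false.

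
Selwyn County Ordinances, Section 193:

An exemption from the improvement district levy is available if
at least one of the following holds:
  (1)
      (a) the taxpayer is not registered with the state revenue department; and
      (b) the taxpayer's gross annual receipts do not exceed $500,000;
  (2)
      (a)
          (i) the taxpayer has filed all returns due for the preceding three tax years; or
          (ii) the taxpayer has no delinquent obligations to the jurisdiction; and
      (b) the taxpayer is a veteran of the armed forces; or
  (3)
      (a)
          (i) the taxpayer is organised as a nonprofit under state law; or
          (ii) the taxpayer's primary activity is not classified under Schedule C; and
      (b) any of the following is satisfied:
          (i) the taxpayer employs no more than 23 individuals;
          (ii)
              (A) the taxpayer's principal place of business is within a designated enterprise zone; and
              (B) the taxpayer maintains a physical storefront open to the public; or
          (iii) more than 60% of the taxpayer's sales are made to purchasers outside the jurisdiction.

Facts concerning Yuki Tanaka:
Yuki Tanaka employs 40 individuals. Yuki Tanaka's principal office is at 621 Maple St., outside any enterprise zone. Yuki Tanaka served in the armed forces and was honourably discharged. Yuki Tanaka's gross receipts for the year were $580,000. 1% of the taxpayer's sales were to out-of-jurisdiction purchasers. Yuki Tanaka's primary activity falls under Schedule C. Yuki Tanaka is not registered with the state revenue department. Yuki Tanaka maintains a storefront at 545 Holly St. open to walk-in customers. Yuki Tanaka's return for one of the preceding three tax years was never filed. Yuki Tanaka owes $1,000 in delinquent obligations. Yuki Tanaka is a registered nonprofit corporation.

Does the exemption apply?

No — not exempt.

(a) not (state-registered) — met.
(b) receipts ≤ $500,000 — not met.
So (1) is not satisfied (T AND F).
(i) returns current — fails.
(ii) no delinquency — not met.
So (a) is not satisfied (F OR F).
(b) veteran — met.
(2) = F AND T = false.
(i) nonprofit — holds.
(ii) not (Schedule C activity) — fails.
So (a) is satisfied (T OR F).
(i) ≤ 23 employees — not met.
(A) in enterprise zone — not satisfied.
(B) has storefront — holds.
(ii): F AND T → false.
(iii) >60% out-of-jur. sales — fails.
(b): F OR F OR F → false.
So (3) is not satisfied (T AND F).
So Overall is not satisfied (F OR F OR F).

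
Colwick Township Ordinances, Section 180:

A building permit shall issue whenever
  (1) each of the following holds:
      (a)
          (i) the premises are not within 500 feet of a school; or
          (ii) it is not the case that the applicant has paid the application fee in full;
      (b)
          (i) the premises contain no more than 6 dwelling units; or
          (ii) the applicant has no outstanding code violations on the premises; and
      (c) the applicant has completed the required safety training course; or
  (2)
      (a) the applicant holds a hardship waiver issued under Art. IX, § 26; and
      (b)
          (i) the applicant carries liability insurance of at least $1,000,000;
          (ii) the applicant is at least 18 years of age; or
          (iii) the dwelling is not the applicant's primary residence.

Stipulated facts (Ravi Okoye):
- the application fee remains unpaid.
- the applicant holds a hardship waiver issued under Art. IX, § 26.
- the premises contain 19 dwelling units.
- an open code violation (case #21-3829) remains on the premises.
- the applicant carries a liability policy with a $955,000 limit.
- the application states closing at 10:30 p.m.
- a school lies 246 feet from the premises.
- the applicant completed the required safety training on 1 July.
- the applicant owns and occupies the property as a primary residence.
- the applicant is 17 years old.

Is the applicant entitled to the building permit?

No — denied.

(i) ≥500 ft from school — fails.
(ii) not (fee paid) — satisfied.
(a): F OR T → true.
(i) ≤ 6 units — not satisfied.
(ii) no code violations — not met.
(b): F OR F → false.
(c) safety training — satisfied.
(1): T AND F AND T → false.
(a) hardship waiver — satisfied.
(i) insurance ≥ $1,000,000 — not satisfied.
(ii) age ≥ 18 — not satisfied.
(iii) not (primary residence) — fails.
So (b) is not satisfied (F OR F OR F).
(2): T AND F → false.
Overall = F OR F = false.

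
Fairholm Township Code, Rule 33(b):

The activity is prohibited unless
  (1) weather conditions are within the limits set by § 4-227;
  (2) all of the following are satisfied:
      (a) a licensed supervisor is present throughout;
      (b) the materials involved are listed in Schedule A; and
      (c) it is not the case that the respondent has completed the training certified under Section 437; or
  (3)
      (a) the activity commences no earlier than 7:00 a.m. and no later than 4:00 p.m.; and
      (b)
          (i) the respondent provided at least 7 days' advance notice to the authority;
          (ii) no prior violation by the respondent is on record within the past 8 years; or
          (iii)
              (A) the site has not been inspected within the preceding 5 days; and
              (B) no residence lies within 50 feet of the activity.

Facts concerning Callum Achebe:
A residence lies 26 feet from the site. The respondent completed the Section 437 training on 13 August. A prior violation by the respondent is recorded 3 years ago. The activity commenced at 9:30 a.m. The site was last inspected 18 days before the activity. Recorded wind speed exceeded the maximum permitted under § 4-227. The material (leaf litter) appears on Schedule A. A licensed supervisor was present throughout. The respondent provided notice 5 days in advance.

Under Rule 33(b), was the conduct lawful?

(1) weather ok — not satisfied.
(a) supervisor present — satisfied.
(b) Schedule A material — met.
(c) not (training certified) — not met.
(2) = T AND T AND F = false.
(a) start within hours — holds.
(i) ≥7 days' notice — fails.
(ii) no prior violation — fails.
(A) not (site inspected) — holds.
(B) no residence in 50 ft — not satisfied.
(iii) = T AND F = false.
(b): F OR F OR F → false.
(3): T AND F → false.
So Overall is not satisfied (F OR F OR F).

No — unlawful.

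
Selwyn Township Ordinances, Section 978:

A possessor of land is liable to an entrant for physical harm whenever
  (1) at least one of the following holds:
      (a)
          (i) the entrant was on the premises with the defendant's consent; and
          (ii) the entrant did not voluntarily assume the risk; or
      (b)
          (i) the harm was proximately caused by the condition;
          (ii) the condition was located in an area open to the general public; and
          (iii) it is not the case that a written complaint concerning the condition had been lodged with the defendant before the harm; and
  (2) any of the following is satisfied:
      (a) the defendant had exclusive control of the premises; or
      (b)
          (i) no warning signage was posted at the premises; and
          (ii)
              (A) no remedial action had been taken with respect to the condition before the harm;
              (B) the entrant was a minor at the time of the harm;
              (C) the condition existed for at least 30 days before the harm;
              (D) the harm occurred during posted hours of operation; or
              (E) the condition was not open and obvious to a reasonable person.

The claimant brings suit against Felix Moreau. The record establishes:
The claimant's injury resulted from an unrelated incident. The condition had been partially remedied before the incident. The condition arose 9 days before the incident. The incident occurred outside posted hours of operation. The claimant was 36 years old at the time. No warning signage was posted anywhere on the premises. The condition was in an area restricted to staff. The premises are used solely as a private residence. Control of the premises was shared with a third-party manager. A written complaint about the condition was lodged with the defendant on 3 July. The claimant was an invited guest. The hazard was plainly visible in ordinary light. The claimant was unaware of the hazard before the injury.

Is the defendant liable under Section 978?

(i) consent to enter — holds.
(ii) no assumed risk — satisfied.
So (a) is satisfied (T AND T).
(i) proximate cause — not satisfied.
(ii) public area — fails.
(iii) not (complaint lodged) — fails.
So (b) is not satisfied (F AND F AND F).
(1) = T OR F = true.
(a) exclusive control — not satisfied.
(i) no signage posted — holds.
(A) no remedial action — fails.
(B) entrant a minor — fails.
(C) condition ≥30 days old — not met.
(D) during posted hours — not met.
(E) not open/obvious — fails.
(ii): F OR F OR F OR F OR F → false.
(b) = T AND F = false.
So (2) is not satisfied (F OR F).
So Overall is not satisfied (T AND F).

No — not liable.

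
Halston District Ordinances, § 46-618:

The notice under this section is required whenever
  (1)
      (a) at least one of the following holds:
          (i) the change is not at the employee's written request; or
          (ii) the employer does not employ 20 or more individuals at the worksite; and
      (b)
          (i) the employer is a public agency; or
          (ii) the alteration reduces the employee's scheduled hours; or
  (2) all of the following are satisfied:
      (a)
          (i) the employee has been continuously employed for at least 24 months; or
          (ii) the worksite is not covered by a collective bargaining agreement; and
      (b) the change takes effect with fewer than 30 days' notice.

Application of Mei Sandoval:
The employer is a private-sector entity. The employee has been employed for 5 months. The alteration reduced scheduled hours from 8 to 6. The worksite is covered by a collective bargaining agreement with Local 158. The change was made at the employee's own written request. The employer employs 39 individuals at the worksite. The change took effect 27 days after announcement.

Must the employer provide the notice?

(i) not employee-requested — not met.
(ii) not (≥ 20 at site) — not met.
So (a) is not satisfied (F OR F).
(i) public agency — not met.
(ii) hours reduced — satisfied.
(b): F OR T → true.
So (1) is not satisfied (F AND T).
(i) tenure ≥ 24 mo. — not met.
(ii) no CBA — not satisfied.
(a): F OR F → false.
(b) < 30 days' notice — holds.
(2): F AND T → false.
So Overall is not satisfied (F OR F).

No — not required.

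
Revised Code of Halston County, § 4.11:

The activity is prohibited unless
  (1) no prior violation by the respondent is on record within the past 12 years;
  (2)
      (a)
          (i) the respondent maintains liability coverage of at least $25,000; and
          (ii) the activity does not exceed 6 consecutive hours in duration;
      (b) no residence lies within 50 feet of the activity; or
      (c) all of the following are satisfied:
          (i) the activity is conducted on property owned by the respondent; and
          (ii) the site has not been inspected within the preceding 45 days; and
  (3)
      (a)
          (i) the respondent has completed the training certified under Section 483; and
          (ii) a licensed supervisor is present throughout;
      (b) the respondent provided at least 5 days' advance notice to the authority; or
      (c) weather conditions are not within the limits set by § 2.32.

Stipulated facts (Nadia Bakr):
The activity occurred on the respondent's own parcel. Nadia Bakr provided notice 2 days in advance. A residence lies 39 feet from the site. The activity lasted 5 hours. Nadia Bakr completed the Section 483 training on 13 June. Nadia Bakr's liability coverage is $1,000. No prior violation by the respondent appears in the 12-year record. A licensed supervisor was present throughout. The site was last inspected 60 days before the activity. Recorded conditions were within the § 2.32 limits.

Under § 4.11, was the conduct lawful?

Yes — lawful.

(1) no prior violation — met.
(i) coverage ≥ $25,000 — fails.
(ii) ≤ 6 hrs duration — satisfied.
(a): F AND T → false.
(b) no residence in 50 ft — not met.
(i) own property — met.
(ii) not (site inspected) — satisfied.
(c) = T AND T = true.
So (2) is satisfied (F OR F OR T).
(i) training certified — met.
(ii) supervisor present — satisfied.
(a): T AND T → true.
(b) ≥5 days' notice — not satisfied.
(c) not (weather ok) — not met.
(3): T OR F OR F → true.
So Overall is satisfied (T AND T AND T).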